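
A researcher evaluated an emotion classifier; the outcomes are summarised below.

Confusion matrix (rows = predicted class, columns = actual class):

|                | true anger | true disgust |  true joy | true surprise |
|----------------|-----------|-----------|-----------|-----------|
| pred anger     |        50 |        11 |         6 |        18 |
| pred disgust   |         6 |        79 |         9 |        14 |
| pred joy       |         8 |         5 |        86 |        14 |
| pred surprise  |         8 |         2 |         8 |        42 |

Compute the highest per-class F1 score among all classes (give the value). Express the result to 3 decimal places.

Per-class F1 score (2·TP/(2·TP+FP+FN)):
  anger: TP=50, FP=11+6+18=35, FN=6+8+8=22 → 100/157 = 0.6369
  disgust: TP=79, FP=6+9+14=29, FN=11+5+2=18 → 158/205 = 0.7707
  joy: TP=86, FP=8+5+14=27, FN=6+9+8=23 → 172/222 = 0.7748
  surprise: TP=42, FP=8+2+8=18, FN=18+14+14=46 → 84/148 = 0.5676
Highest is class 'joy' with F1 score = 0.775.

0.775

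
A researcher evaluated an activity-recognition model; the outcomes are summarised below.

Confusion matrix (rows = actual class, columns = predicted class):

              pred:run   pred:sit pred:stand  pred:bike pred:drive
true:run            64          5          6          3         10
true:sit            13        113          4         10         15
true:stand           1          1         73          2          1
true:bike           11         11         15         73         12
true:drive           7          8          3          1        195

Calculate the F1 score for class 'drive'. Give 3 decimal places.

0.872

F1 score = 2·TP/(2·TP+FP+FN).
drive: TP=195, FP=10+15+1+12=38, FN=7+8+3+1=19 → 390/447 = 0.8725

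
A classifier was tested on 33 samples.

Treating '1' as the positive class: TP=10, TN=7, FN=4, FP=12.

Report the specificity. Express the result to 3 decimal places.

0.368

Specificity = TN/(TN+FP) = 7/(7+12) = 0.368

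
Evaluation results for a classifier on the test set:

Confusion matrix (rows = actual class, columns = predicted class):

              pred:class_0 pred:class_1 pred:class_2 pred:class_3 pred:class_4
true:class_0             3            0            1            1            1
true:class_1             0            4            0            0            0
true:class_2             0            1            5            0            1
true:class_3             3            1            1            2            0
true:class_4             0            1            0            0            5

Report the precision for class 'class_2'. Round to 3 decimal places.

Take TP from the diagonal, FP from the rest of the 'class_2' prediction marginal, FN from the rest of the 'class_2' actual marginal.
precision = TP/(TP+FP).
class_2: TP=5, FP=1+0+1+0=2 → 5/7 = 0.7143

0.714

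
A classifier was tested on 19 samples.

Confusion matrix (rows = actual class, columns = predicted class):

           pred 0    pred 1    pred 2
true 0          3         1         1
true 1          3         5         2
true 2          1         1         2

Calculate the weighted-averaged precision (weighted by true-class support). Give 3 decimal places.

Per-class precision (TP/(TP+FP)):
  0: TP=3, FP=3+1=4 → 3/7 = 0.4286
  1: TP=5, FP=1+1=2 → 5/7 = 0.7143
  2: TP=2, FP=1+2=3 → 2/5 = 0.4000
Weighted-precision = Σ (supportᵢ/N)·precisionᵢ with N=19: (5/19)·0.4286 + (10/19)·0.7143 + (4/19)·0.4000 = 0.573

0.573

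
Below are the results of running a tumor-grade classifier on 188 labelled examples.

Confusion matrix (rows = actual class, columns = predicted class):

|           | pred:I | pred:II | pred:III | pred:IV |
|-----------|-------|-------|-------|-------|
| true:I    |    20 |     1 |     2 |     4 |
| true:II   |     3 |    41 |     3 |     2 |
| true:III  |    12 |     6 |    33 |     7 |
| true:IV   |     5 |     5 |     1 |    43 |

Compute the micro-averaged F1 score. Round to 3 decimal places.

0.729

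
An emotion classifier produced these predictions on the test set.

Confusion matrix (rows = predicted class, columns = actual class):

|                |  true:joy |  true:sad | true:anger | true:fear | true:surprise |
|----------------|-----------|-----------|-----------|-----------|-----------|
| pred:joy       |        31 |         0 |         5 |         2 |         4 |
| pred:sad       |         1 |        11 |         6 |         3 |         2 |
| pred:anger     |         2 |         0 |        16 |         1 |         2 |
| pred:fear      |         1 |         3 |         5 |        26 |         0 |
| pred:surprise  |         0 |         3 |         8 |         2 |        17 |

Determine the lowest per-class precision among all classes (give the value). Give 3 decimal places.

Per-class precision (TP/(TP+FP)):
  joy: TP=31, FP=0+5+2+4=11 → 31/42 = 0.7381
  sad: TP=11, FP=1+6+3+2=12 → 11/23 = 0.4783
  anger: TP=16, FP=2+0+1+2=5 → 16/21 = 0.7619
  fear: TP=26, FP=1+3+5+0=9 → 26/35 = 0.7429
  surprise: TP=17, FP=0+3+8+2=13 → 17/30 = 0.5667
Lowest is class 'sad' with precision = 0.478.

0.478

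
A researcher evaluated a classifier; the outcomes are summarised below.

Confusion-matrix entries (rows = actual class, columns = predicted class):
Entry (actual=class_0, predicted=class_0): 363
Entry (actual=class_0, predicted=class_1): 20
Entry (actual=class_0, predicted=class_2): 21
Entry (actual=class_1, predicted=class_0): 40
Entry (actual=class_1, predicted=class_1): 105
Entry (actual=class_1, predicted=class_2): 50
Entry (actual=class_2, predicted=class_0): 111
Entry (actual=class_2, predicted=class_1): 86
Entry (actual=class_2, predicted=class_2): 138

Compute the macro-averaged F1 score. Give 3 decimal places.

0.605

Per-class F1 score (2·TP/(2·TP+FP+FN)):
  class_0: TP=363, FP=40+111=151, FN=20+21=41 → 726/918 = 0.7908
  class_1: TP=105, FP=20+86=106, FN=40+50=90 → 210/406 = 0.5172
  class_2: TP=138, FP=21+50=71, FN=111+86=197 → 276/544 = 0.5074
Macro-F1 score = mean = (0.7908 + 0.5172 + 0.5074) / 3 = 0.605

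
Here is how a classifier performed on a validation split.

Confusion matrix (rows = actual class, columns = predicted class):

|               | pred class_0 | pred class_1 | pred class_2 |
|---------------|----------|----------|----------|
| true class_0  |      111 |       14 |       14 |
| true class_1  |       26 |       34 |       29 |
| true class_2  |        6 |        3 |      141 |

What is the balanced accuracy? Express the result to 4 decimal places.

0.7069

Balanced accuracy = mean of per-class recall.
  class_0: recall = 111/139 = 0.79856
  class_1: recall = 34/89 = 0.38202
  class_2: recall = 141/150 = 0.94000
Mean = (0.79856 + 0.38202 + 0.94000) / 3 = 0.7069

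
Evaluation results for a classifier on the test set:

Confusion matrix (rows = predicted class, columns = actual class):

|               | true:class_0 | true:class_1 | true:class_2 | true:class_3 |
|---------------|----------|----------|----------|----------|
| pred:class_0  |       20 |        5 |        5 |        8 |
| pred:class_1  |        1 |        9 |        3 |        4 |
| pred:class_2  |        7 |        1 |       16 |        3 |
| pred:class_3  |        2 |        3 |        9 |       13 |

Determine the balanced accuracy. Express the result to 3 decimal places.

Balanced accuracy = mean of per-class recall.
  class_0: recall = 20/30 = 0.6667
  class_1: recall = 9/18 = 0.5000
  class_2: recall = 16/33 = 0.4848
  class_3: recall = 13/28 = 0.4643
Mean = (0.6667 + 0.5000 + 0.4848 + 0.4643) / 4 = 0.529

0.529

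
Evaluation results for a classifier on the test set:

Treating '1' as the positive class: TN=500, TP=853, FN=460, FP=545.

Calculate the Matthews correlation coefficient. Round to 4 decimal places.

0.1296

MCC = (TP·TN − FP·FN) / √((TP+FP)(TP+FN)(TN+FP)(TN+FN))
Numerator = 853·500 − 545·460 = 175800
Denominator = √(1398·1313·1045·960) = √1841447836800 = 1356999.5714
MCC = 175800 / 1356999.5714 = 0.1296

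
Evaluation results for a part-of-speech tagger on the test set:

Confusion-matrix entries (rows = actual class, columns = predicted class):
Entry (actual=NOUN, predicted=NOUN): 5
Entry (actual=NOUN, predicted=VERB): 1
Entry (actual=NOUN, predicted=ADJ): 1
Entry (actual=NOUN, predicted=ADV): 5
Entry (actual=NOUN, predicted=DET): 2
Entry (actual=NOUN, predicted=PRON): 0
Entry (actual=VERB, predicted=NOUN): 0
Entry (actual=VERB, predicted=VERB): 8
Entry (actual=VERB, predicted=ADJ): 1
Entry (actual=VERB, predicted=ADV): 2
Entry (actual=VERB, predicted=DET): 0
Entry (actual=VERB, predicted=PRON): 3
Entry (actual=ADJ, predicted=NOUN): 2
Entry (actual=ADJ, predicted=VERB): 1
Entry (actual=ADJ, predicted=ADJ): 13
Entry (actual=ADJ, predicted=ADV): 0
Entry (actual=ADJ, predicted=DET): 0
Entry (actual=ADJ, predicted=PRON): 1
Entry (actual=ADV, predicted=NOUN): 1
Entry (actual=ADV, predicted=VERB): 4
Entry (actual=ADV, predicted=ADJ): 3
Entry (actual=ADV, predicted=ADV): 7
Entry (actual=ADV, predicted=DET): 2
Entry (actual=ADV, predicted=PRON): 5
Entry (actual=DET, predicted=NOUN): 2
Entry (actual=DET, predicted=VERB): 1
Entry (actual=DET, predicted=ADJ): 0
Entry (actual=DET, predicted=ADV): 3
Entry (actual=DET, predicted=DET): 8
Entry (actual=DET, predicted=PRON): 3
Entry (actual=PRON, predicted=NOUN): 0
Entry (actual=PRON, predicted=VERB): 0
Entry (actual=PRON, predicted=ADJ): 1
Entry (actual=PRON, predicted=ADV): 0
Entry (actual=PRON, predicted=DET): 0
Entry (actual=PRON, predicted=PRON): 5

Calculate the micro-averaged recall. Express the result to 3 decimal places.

Micro-averaging pools counts across classes: ΣTP=46, ΣFP=44, ΣFN=44.
Micro-recall = TP/(TP+FN) on pooled counts = 0.511 (equals overall accuracy in single-label multiclass).

0.511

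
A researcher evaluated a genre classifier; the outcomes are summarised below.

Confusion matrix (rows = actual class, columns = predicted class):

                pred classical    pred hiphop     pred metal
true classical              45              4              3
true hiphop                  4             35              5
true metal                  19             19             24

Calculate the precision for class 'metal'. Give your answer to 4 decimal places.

Take TP from the diagonal, FP from the rest of the 'metal' prediction marginal, FN from the rest of the 'metal' actual marginal.
precision = TP/(TP+FP).
metal: TP=24, FP=3+5=8 → 24/32 = 0.75000

0.7500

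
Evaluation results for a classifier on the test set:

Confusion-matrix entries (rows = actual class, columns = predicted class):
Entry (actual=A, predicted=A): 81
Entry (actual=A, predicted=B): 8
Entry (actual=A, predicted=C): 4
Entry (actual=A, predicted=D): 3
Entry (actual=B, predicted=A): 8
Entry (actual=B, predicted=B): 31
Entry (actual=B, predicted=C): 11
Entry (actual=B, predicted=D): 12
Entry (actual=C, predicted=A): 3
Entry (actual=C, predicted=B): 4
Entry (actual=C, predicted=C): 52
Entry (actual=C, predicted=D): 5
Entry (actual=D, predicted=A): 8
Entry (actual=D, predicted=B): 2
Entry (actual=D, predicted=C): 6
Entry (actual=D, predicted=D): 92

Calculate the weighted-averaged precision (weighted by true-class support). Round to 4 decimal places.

Per-class precision (TP/(TP+FP)):
  A: TP=81, FP=8+3+8=19 → 81/100 = 0.81000
  B: TP=31, FP=8+4+2=14 → 31/45 = 0.68889
  C: TP=52, FP=4+11+6=21 → 52/73 = 0.71233
  D: TP=92, FP=3+12+5=20 → 92/112 = 0.82143
Weighted-precision = Σ (supportᵢ/N)·precisionᵢ with N=330: (96/330)·0.81000 + (62/330)·0.68889 + (64/330)·0.71233 + (108/330)·0.82143 = 0.7720

0.7720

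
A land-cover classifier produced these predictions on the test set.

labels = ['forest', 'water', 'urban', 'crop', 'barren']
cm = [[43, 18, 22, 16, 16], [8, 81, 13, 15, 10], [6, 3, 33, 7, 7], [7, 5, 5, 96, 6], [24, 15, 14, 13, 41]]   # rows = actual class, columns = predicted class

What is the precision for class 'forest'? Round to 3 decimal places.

One-vs-rest for 'forest': TP = diagonal; FP = other classes predicted 'forest'; FN = 'forest' predicted as other.
precision = TP/(TP+FP).
forest: TP=43, FP=8+6+7+24=45 → 43/88 = 0.4886

0.489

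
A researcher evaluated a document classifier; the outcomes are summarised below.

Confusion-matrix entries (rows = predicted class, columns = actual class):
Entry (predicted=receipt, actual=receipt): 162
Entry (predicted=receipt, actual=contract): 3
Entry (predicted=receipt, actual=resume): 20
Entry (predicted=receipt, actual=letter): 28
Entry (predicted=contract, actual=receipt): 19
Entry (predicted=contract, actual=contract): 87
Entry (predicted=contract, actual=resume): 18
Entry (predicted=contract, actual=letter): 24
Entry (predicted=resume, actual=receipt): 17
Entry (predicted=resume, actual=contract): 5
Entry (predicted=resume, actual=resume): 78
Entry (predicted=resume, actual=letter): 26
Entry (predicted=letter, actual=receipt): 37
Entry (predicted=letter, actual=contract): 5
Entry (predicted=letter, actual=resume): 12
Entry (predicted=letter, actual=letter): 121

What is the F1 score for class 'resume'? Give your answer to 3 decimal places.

0.614

Take TP from the diagonal, FP from the rest of the 'resume' prediction marginal, FN from the rest of the 'resume' actual marginal.
F1 score = 2·TP/(2·TP+FP+FN).
resume: TP=78, FP=17+5+26=48, FN=20+18+12=50 → 156/254 = 0.6142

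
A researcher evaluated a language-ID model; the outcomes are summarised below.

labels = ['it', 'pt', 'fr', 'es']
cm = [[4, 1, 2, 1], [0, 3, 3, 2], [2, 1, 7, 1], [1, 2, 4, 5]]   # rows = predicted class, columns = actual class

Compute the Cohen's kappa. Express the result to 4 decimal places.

Observed agreement pₒ = trace/N = 19/39 = 0.48718
Expected agreement pₑ = Σ (rowᵢ·colᵢ)/N² = (7·8 + 7·8 + 16·11 + 9·12)/39² = 0.26036
κ = (pₒ − pₑ)/(1 − pₑ) = (0.48718 − 0.26036)/(1 − 0.26036) = 0.3067

0.3067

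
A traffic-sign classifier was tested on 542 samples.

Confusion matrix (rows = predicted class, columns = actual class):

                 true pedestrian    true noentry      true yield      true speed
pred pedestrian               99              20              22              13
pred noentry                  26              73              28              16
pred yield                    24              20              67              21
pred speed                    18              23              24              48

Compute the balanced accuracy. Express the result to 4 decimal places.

Balanced accuracy = mean of per-class recall.
  pedestrian: recall = 99/167 = 0.59281
  noentry: recall = 73/136 = 0.53676
  yield: recall = 67/141 = 0.47518
  speed: recall = 48/98 = 0.48980
Mean = (0.59281 + 0.53676 + 0.47518 + 0.48980) / 4 = 0.5236

0.5236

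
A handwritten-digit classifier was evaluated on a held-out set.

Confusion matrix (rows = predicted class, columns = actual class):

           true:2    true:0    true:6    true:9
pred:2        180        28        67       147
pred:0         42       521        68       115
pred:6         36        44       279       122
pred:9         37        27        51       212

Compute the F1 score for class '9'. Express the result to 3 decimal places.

Take TP from the diagonal, FP from the rest of the '9' prediction marginal, FN from the rest of the '9' actual marginal.
F1 score = 2·TP/(2·TP+FP+FN).
9: TP=212, FP=37+27+51=115, FN=147+115+122=384 → 424/923 = 0.4594

0.459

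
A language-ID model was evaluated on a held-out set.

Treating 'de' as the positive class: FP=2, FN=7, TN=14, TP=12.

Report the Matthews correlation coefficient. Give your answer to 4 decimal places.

0.5151

MCC = (TP·TN − FP·FN) / √((TP+FP)(TP+FN)(TN+FP)(TN+FN))
Numerator = 12·14 − 2·7 = 154
Denominator = √(14·19·16·21) = √89376 = 298.9582
MCC = 154 / 298.9582 = 0.5151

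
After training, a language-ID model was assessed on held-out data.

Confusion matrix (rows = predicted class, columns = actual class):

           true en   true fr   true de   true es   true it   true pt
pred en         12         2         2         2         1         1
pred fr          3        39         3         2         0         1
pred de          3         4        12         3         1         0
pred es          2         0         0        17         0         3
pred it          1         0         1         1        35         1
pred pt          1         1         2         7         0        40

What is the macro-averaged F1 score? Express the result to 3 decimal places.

Per-class F1 score (2·TP/(2·TP+FP+FN)):
  en: TP=12, FP=2+2+2+1+1=8, FN=3+3+2+1+1=10 → 24/42 = 0.5714
  fr: TP=39, FP=3+3+2+0+1=9, FN=2+4+0+0+1=7 → 78/94 = 0.8298
  de: TP=12, FP=3+4+3+1+0=11, FN=2+3+0+1+2=8 → 24/43 = 0.5581
  es: TP=17, FP=2+0+0+0+3=5, FN=2+2+3+1+7=15 → 34/54 = 0.6296
  it: TP=35, FP=1+0+1+1+1=4, FN=1+0+1+0+0=2 → 70/76 = 0.9211
  pt: TP=40, FP=1+1+2+7+0=11, FN=1+1+0+3+1=6 → 80/97 = 0.8247
Macro-F1 score = mean = (0.5714 + 0.8298 + 0.5581 + 0.6296 + 0.9211 + 0.8247) / 6 = 0.722

0.722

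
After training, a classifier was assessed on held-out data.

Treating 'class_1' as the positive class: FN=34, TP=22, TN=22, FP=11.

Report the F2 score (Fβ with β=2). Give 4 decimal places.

0.4280

Fβ = (1+β²)·TP / ((1+β²)·TP + β²·FN + FP), with β²=4
= 5·22 / (5·22 + 4·34 + 11) = 0.4280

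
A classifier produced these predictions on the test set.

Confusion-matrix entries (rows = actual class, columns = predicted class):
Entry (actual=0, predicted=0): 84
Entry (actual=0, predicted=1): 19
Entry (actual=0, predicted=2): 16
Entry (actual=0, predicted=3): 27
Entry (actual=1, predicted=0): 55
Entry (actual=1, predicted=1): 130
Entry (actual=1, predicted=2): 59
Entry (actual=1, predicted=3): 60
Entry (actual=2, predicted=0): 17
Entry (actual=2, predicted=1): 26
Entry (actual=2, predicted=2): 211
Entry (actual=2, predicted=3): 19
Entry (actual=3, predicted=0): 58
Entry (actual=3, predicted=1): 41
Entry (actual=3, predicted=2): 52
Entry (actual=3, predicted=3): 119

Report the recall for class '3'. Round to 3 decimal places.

0.441

recall = TP/(TP+FN).
3: TP=119, FN=58+41+52=151 → 119/270 = 0.4407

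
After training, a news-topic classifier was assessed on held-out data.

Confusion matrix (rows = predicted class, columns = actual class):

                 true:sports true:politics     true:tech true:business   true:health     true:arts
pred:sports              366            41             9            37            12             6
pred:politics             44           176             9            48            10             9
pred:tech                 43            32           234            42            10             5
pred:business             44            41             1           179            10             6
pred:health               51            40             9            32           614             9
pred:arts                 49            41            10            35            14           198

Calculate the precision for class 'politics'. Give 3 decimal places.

Take TP from the diagonal, FP from the rest of the 'politics' prediction marginal, FN from the rest of the 'politics' actual marginal.
precision = TP/(TP+FP).
politics: TP=176, FP=44+9+48+10+9=120 → 176/296 = 0.5946

0.595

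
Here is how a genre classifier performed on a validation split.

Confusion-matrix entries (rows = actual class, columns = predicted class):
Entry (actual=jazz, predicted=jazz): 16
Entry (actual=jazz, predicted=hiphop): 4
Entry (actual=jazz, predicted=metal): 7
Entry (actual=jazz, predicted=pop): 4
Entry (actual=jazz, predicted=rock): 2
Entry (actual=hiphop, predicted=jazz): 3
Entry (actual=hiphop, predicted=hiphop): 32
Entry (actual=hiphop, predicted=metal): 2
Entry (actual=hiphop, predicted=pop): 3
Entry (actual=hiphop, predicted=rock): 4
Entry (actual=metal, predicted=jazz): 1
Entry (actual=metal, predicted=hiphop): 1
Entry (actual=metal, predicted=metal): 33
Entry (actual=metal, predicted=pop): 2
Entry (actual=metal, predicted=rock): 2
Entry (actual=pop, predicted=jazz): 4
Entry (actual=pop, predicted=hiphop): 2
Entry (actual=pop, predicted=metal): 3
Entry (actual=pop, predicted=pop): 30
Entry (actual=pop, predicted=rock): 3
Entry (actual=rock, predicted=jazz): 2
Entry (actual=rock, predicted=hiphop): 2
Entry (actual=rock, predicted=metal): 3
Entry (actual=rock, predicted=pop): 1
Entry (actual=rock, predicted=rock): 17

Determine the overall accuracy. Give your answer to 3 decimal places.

0.699

Accuracy = trace / total = (16+32+33+30+17=128) / 183 = 128/183 = 0.699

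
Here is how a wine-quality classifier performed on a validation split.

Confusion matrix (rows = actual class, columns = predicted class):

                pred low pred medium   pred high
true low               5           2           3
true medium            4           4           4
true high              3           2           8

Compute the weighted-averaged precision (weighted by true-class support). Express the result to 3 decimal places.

Per-class precision (TP/(TP+FP)):
  low: TP=5, FP=4+3=7 → 5/12 = 0.4167
  medium: TP=4, FP=2+2=4 → 4/8 = 0.5000
  high: TP=8, FP=3+4=7 → 8/15 = 0.5333
Weighted-precision = Σ (supportᵢ/N)·precisionᵢ with N=35: (10/35)·0.4167 + (12/35)·0.5000 + (13/35)·0.5333 = 0.489

0.489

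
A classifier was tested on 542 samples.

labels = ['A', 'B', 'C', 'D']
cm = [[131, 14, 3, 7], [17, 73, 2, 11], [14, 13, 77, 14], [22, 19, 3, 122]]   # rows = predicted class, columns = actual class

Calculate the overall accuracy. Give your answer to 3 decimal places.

Accuracy = trace / total = (131+73+77+122=403) / 542 = 403/542 = 0.744

0.744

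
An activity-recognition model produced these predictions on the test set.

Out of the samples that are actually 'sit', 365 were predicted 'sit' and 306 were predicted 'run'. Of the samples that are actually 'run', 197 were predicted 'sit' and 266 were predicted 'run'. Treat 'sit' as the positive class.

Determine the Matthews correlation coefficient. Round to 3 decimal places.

0.116

MCC = (TP·TN − FP·FN) / √((TP+FP)(TP+FN)(TN+FP)(TN+FN))
Numerator = 365·266 − 197·306 = 36808
Denominator = √(562·671·463·572) = √99870185272 = 316022.4443
MCC = 36808 / 316022.4443 = 0.116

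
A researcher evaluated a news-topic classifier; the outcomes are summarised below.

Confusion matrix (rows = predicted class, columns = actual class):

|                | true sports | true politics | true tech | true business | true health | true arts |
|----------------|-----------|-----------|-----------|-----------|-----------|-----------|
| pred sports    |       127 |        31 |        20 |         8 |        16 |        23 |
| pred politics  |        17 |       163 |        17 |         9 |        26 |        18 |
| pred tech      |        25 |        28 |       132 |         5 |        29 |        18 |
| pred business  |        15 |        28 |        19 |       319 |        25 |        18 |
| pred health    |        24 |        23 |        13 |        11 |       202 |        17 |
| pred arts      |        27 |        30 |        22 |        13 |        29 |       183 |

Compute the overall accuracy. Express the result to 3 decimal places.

0.651

Accuracy = trace / total = (127+163+132+319+202+183=1126) / 1730 = 1126/1730 = 0.651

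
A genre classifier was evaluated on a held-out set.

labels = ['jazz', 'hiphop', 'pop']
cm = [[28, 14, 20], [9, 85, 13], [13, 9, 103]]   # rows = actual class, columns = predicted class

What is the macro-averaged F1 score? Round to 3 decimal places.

Per-class F1 score (2·TP/(2·TP+FP+FN)):
  jazz: TP=28, FP=9+13=22, FN=14+20=34 → 56/112 = 0.5000
  hiphop: TP=85, FP=14+9=23, FN=9+13=22 → 170/215 = 0.7907
  pop: TP=103, FP=20+13=33, FN=13+9=22 → 206/261 = 0.7893
Macro-F1 score = mean = (0.5000 + 0.7907 + 0.7893) / 3 = 0.693

0.693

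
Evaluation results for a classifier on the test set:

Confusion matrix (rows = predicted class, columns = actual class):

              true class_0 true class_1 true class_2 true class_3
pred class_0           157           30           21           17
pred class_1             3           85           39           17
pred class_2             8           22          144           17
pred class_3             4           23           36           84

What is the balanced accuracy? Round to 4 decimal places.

Balanced accuracy = mean of per-class recall.
  class_0: recall = 157/172 = 0.91279
  class_1: recall = 85/160 = 0.53125
  class_2: recall = 144/240 = 0.60000
  class_3: recall = 84/135 = 0.62222
Mean = (0.91279 + 0.53125 + 0.60000 + 0.62222) / 4 = 0.6666

0.6666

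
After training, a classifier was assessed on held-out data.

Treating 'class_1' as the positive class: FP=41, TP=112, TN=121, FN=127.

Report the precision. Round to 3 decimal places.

Precision = TP/(TP+FP) = 112/(112+41) = 112/153 = 0.732

0.732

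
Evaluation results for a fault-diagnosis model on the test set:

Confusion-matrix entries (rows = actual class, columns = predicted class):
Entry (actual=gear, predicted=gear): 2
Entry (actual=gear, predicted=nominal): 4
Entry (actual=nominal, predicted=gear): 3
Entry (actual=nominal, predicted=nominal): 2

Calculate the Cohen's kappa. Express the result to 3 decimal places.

-0.262

Observed agreement pₒ = trace/N = 4/11 = 0.3636
Expected agreement pₑ = Σ (rowᵢ·colᵢ)/N² = (6·5 + 5·6)/11² = 0.4959
κ = (pₒ − pₑ)/(1 − pₑ) = (0.3636 − 0.4959)/(1 − 0.4959) = -0.262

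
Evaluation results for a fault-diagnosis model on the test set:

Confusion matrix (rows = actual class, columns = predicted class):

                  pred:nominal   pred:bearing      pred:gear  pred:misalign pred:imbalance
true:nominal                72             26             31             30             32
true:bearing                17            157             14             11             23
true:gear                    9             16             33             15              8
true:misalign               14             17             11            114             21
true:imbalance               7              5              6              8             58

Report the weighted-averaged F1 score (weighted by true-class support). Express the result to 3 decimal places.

0.574

Per-class F1 score (2·TP/(2·TP+FP+FN)):
  nominal: TP=72, FP=17+9+14+7=47, FN=26+31+30+32=119 → 144/310 = 0.4645
  bearing: TP=157, FP=26+16+17+5=64, FN=17+14+11+23=65 → 314/443 = 0.7088
  gear: TP=33, FP=31+14+11+6=62, FN=9+16+15+8=48 → 66/176 = 0.3750
  misalign: TP=114, FP=30+11+15+8=64, FN=14+17+11+21=63 → 228/355 = 0.6423
  imbalance: TP=58, FP=32+23+8+21=84, FN=7+5+6+8=26 → 116/226 = 0.5133
Weighted-F1 score = Σ (supportᵢ/N)·F1 scoreᵢ with N=755: (191/755)·0.4645 + (222/755)·0.7088 + (81/755)·0.3750 + (177/755)·0.6423 + (84/755)·0.5133 = 0.574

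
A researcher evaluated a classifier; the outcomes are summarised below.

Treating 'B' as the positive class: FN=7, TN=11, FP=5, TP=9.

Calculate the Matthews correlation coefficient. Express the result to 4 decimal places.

MCC = (TP·TN − FP·FN) / √((TP+FP)(TP+FN)(TN+FP)(TN+FN))
Numerator = 9·11 − 5·7 = 64
Denominator = √(14·16·16·18) = √64512 = 253.9921
MCC = 64 / 253.9921 = 0.2520

0.2520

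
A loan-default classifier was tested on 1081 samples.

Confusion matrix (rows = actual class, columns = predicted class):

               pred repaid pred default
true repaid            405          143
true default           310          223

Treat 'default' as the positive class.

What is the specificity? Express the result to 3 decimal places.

Specificity = TN/(TN+FP) = 405/(405+143) = 0.739

0.739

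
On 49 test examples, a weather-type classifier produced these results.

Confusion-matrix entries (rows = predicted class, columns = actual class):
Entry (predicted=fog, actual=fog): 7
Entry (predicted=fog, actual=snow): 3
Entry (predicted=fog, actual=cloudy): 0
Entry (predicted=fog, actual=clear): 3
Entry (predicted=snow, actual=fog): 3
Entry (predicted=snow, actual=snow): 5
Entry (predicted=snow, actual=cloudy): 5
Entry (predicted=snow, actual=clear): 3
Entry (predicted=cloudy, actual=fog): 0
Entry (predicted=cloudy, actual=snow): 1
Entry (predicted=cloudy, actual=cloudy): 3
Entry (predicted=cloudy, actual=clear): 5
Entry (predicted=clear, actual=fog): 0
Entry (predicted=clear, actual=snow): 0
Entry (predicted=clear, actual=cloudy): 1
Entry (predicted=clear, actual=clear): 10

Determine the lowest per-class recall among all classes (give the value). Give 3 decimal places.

0.333

Per-class recall (TP/(TP+FN)):
  fog: TP=7, FN=3+0+0=3 → 7/10 = 0.7000
  snow: TP=5, FN=3+1+0=4 → 5/9 = 0.5556
  cloudy: TP=3, FN=0+5+1=6 → 3/9 = 0.3333
  clear: TP=10, FN=3+3+5=11 → 10/21 = 0.4762
Lowest is class 'cloudy' with recall = 0.333.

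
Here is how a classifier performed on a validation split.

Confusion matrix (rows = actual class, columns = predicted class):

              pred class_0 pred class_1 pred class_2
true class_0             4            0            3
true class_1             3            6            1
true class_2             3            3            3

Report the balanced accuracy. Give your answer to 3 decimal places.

0.502

Balanced accuracy = mean of per-class recall.
  class_0: recall = 4/7 = 0.5714
  class_1: recall = 6/10 = 0.6000
  class_2: recall = 3/9 = 0.3333
Mean = (0.5714 + 0.6000 + 0.3333) / 3 = 0.502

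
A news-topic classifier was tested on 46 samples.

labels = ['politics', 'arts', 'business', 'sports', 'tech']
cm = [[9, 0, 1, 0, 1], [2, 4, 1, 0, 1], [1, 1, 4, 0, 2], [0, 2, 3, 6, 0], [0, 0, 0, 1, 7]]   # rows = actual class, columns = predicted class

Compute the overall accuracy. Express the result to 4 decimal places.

Accuracy = trace / total = (9+4+4+6+7=30) / 46 = 30/46 = 0.6522

0.6522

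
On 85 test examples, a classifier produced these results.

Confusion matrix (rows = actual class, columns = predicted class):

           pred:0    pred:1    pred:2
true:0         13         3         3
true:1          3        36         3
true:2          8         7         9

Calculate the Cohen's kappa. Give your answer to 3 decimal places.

0.487

Observed agreement pₒ = trace/N = 58/85 = 0.6824
Expected agreement pₑ = Σ (rowᵢ·colᵢ)/N² = (19·24 + 42·46 + 24·15)/85² = 0.3803
κ = (pₒ − pₑ)/(1 − pₑ) = (0.6824 − 0.3803)/(1 − 0.3803) = 0.487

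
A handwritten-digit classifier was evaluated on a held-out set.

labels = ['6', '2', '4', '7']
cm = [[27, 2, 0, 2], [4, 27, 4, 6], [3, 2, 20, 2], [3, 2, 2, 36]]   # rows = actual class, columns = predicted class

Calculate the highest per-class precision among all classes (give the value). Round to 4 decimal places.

0.8182

Per-class precision (TP/(TP+FP)):
  6: TP=27, FP=4+3+3=10 → 27/37 = 0.72973
  2: TP=27, FP=2+2+2=6 → 27/33 = 0.81818
  4: TP=20, FP=0+4+2=6 → 20/26 = 0.76923
  7: TP=36, FP=2+6+2=10 → 36/46 = 0.78261
Highest is class '2' with precision = 0.8182.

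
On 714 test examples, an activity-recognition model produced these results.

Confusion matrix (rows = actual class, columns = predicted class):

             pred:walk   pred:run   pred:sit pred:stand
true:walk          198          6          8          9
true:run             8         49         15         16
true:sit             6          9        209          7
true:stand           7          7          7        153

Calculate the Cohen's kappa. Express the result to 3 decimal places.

0.796

Observed agreement pₒ = trace/N = 609/714 = 0.8529
Expected agreement pₑ = Σ (rowᵢ·colᵢ)/N² = (221·219 + 88·71 + 231·239 + 174·185)/714² = 0.2786
κ = (pₒ − pₑ)/(1 − pₑ) = (0.8529 − 0.2786)/(1 − 0.2786) = 0.796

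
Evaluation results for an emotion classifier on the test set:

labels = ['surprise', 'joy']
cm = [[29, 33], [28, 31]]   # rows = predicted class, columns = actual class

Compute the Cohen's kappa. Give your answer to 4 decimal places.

Observed agreement pₒ = trace/N = 60/121 = 0.49587
Expected agreement pₑ = Σ (rowᵢ·colᵢ)/N² = (57·62 + 64·59)/121² = 0.49928
κ = (pₒ − pₑ)/(1 − pₑ) = (0.49587 − 0.49928)/(1 − 0.49928) = -0.0068

-0.0068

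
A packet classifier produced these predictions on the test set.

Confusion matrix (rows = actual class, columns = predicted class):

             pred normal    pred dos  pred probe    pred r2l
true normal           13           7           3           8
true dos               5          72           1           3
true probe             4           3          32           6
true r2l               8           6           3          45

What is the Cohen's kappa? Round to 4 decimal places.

Observed agreement pₒ = trace/N = 162/219 = 0.73973
Expected agreement pₑ = Σ (rowᵢ·colᵢ)/N² = (31·30 + 81·88 + 45·39 + 62·62)/219² = 0.28475
κ = (pₒ − pₑ)/(1 − pₑ) = (0.73973 − 0.28475)/(1 − 0.28475) = 0.6361

0.6361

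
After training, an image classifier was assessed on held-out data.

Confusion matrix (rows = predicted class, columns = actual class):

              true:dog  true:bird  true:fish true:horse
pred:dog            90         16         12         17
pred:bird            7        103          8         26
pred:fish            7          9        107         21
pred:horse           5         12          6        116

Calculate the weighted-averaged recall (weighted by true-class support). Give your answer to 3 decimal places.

0.740

Per-class recall (TP/(TP+FN)):
  dog: TP=90, FN=7+7+5=19 → 90/109 = 0.8257
  bird: TP=103, FN=16+9+12=37 → 103/140 = 0.7357
  fish: TP=107, FN=12+8+6=26 → 107/133 = 0.8045
  horse: TP=116, FN=17+26+21=64 → 116/180 = 0.6444
Weighted-recall = Σ (supportᵢ/N)·recallᵢ with N=562: (109/562)·0.8257 + (140/562)·0.7357 + (133/562)·0.8045 + (180/562)·0.6444 = 0.740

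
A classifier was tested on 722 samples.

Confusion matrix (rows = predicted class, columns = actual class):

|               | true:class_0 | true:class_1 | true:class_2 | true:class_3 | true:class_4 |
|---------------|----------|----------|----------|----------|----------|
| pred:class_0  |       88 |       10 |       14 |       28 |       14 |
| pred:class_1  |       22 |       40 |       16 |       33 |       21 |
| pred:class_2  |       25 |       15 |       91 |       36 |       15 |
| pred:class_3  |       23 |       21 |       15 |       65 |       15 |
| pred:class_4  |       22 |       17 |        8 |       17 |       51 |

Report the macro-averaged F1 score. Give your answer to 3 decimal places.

Per-class F1 score (2·TP/(2·TP+FP+FN)):
  class_0: TP=88, FP=10+14+28+14=66, FN=22+25+23+22=92 → 176/334 = 0.5269
  class_1: TP=40, FP=22+16+33+21=92, FN=10+15+21+17=63 → 80/235 = 0.3404
  class_2: TP=91, FP=25+15+36+15=91, FN=14+16+15+8=53 → 182/326 = 0.5583
  class_3: TP=65, FP=23+21+15+15=74, FN=28+33+36+17=114 → 130/318 = 0.4088
  class_4: TP=51, FP=22+17+8+17=64, FN=14+21+15+15=65 → 102/231 = 0.4416
Macro-F1 score = mean = (0.5269 + 0.3404 + 0.5583 + 0.4088 + 0.4416) / 5 = 0.455

0.455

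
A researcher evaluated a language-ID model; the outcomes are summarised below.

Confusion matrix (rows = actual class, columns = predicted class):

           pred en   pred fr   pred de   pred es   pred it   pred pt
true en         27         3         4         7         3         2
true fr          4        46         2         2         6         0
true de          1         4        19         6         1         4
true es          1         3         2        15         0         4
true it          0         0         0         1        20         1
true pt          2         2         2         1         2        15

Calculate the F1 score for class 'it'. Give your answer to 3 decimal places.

One-vs-rest for 'it': TP = diagonal; FP = other classes predicted 'it'; FN = 'it' predicted as other.
F1 score = 2·TP/(2·TP+FP+FN).
it: TP=20, FP=3+6+1+0+2=12, FN=0+0+0+1+1=2 → 40/54 = 0.7407

0.741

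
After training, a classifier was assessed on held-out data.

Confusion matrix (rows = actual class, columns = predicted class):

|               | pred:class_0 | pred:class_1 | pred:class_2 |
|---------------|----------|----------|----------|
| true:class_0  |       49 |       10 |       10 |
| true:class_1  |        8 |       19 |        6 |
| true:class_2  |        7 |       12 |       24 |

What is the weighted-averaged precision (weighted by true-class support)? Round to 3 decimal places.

Per-class precision (TP/(TP+FP)):
  class_0: TP=49, FP=8+7=15 → 49/64 = 0.7656
  class_1: TP=19, FP=10+12=22 → 19/41 = 0.4634
  class_2: TP=24, FP=10+6=16 → 24/40 = 0.6000
Weighted-precision = Σ (supportᵢ/N)·precisionᵢ with N=145: (69/145)·0.7656 + (33/145)·0.4634 + (43/145)·0.6000 = 0.648

0.648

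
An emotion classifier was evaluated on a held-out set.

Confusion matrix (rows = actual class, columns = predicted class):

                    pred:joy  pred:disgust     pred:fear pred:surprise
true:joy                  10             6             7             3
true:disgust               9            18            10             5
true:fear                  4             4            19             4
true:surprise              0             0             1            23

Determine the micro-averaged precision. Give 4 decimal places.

Micro-averaging pools counts across classes: ΣTP=70, ΣFP=53, ΣFN=53.
Micro-precision = TP/(TP+FP) on pooled counts = 0.5691 (equals overall accuracy in single-label multiclass).

0.5691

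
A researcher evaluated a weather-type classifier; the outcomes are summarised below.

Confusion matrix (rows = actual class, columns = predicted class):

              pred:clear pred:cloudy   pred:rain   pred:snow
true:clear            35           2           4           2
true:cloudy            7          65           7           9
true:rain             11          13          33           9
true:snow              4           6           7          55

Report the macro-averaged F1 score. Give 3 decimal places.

Per-class F1 score (2·TP/(2·TP+FP+FN)):
  clear: TP=35, FP=7+11+4=22, FN=2+4+2=8 → 70/100 = 0.7000
  cloudy: TP=65, FP=2+13+6=21, FN=7+7+9=23 → 130/174 = 0.7471
  rain: TP=33, FP=4+7+7=18, FN=11+13+9=33 → 66/117 = 0.5641
  snow: TP=55, FP=2+9+9=20, FN=4+6+7=17 → 110/147 = 0.7483
Macro-F1 score = mean = (0.7000 + 0.7471 + 0.5641 + 0.7483) / 4 = 0.690

0.690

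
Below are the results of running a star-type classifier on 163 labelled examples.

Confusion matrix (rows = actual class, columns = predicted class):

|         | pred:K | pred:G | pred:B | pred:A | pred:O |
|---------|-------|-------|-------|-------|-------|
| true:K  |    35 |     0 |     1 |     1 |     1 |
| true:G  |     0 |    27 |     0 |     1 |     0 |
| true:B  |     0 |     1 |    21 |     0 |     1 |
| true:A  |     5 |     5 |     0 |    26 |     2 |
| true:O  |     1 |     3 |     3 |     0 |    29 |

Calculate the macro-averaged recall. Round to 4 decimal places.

Per-class recall (TP/(TP+FN)):
  K: TP=35, FN=0+1+1+1=3 → 35/38 = 0.92105
  G: TP=27, FN=0+0+1+0=1 → 27/28 = 0.96429
  B: TP=21, FN=0+1+0+1=2 → 21/23 = 0.91304
  A: TP=26, FN=5+5+0+2=12 → 26/38 = 0.68421
  O: TP=29, FN=1+3+3+0=7 → 29/36 = 0.80556
Macro-recall = mean = (0.92105 + 0.96429 + 0.91304 + 0.68421 + 0.80556) / 5 = 0.8576

0.8576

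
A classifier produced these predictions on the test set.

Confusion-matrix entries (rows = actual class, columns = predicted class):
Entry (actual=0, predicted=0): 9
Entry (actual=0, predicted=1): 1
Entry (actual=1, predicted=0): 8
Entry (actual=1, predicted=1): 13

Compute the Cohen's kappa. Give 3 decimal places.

0.439

Observed agreement pₒ = trace/N = 22/31 = 0.7097
Expected agreement pₑ = Σ (rowᵢ·colᵢ)/N² = (10·17 + 21·14)/31² = 0.4828
κ = (pₒ − pₑ)/(1 − pₑ) = (0.7097 − 0.4828)/(1 − 0.4828) = 0.439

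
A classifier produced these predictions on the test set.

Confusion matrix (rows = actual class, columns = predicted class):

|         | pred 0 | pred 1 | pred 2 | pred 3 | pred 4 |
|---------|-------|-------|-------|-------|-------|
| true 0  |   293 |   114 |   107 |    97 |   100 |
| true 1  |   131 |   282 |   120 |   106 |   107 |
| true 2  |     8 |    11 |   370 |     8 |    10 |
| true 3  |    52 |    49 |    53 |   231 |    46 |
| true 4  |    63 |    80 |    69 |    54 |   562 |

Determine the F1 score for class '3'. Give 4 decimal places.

0.4984

F1 score = 2·TP/(2·TP+FP+FN).
3: TP=231, FP=97+106+8+54=265, FN=52+49+53+46=200 → 462/927 = 0.49838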